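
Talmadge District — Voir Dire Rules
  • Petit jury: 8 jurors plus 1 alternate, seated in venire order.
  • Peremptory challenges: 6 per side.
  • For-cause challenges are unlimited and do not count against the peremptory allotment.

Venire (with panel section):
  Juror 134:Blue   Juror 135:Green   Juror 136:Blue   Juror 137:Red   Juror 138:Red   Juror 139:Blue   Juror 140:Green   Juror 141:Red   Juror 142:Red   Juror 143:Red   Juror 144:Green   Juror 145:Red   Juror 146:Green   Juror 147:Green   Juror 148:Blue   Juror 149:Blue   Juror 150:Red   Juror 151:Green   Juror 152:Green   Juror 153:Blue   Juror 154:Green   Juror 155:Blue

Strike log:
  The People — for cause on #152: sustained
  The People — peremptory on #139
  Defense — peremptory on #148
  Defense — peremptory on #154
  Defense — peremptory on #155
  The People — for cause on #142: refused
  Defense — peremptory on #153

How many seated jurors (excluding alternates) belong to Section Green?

2

Removed: #139, #148, #152, #153, #154, #155.
Seated jurors 1–8: #134, #135, #136, #137, #138, #140, #141, #142 (alternates #143 not counted).
Of those, in Section Green: #135, #140 → 2.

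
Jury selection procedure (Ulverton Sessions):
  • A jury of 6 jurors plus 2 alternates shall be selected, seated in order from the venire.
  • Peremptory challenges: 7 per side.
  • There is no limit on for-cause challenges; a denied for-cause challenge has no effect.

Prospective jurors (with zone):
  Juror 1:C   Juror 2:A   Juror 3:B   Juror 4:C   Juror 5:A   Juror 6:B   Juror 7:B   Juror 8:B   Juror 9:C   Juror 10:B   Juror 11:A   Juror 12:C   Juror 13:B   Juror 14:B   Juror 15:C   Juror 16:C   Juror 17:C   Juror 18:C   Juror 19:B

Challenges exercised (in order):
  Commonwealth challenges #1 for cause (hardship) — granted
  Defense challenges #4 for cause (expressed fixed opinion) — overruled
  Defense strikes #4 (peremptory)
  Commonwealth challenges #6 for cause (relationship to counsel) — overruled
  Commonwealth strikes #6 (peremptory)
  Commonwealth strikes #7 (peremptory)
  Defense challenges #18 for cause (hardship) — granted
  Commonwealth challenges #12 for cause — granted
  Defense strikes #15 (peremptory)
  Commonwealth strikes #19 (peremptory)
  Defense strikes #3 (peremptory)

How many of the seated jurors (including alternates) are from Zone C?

1

Removed: #1, #3, #4, #6, #7, #12, #15, #18, #19.
Seated (8 incl. alternates): #2, #5, #8, #9, #10, #11, #13, #14.
Of those, in Zone C: #9 → 1.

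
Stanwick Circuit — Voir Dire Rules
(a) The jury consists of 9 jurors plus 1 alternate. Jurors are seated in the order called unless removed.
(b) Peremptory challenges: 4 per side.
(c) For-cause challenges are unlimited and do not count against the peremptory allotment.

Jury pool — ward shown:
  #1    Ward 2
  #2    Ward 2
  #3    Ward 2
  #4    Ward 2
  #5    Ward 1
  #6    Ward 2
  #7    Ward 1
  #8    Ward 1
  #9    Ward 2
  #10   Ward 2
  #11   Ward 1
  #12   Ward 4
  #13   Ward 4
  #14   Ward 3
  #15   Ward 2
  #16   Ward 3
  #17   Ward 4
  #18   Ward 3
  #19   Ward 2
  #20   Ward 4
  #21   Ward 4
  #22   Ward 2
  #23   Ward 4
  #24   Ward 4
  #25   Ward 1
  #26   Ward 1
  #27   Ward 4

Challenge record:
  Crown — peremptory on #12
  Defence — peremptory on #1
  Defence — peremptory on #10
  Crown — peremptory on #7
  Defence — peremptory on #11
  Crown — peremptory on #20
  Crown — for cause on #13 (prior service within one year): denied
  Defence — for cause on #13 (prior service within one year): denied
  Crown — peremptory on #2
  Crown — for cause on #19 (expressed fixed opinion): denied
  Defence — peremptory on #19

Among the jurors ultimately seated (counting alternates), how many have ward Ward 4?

1

Removed: #1, #2, #7, #10, #11, #12, #19, #20.
Seated (10 incl. alternates): #3, #4, #5, #6, #8, #9, #13, #14, #15, #16.
Of those, in Ward 4: #13 → 1.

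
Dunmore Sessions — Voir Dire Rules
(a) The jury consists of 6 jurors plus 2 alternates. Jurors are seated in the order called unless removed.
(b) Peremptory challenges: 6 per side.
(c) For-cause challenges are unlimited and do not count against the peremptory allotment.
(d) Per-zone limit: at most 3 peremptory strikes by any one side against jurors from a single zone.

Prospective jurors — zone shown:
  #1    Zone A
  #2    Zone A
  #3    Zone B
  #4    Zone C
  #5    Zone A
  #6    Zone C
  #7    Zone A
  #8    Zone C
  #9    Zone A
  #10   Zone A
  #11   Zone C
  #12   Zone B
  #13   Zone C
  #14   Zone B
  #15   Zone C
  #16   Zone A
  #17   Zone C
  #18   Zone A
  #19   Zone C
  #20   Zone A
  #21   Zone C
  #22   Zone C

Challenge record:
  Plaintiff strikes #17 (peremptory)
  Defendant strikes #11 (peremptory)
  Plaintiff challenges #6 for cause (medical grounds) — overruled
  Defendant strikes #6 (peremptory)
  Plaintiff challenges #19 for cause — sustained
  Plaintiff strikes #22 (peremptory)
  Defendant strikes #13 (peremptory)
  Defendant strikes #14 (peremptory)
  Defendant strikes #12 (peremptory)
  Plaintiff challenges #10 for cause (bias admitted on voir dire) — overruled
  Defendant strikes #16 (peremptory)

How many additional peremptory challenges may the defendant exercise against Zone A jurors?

0

Defendant peremptories so far: #11, #6, #13, #14, #12, #16 — 6 of 6 used, 0 left overall.
Against Zone A: #16 — 1 used; per-zone cap 3 leaves 2.
Binding limit: min(0, 2) = 0.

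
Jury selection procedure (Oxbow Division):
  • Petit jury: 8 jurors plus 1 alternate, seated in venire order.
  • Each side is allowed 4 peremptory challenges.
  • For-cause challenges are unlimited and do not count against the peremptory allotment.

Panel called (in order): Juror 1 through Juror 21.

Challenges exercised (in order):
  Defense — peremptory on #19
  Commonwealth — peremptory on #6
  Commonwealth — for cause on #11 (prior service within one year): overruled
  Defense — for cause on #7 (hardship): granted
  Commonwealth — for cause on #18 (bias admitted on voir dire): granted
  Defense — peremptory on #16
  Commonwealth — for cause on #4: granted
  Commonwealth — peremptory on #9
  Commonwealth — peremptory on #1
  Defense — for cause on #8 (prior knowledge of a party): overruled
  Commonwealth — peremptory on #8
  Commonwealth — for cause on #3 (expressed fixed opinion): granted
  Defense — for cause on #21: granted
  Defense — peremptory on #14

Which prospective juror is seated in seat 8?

Removed: #1, #3, #4, #6, #7, #8, #9, #14, #16, #18, #19, #21. (#11 stays — for-cause denied.)
Seating in order: seats 1–8 → #2, #5, #10, #11, #12, #13, #15, #17; alternates → #20.
So seat 8 is #17.

17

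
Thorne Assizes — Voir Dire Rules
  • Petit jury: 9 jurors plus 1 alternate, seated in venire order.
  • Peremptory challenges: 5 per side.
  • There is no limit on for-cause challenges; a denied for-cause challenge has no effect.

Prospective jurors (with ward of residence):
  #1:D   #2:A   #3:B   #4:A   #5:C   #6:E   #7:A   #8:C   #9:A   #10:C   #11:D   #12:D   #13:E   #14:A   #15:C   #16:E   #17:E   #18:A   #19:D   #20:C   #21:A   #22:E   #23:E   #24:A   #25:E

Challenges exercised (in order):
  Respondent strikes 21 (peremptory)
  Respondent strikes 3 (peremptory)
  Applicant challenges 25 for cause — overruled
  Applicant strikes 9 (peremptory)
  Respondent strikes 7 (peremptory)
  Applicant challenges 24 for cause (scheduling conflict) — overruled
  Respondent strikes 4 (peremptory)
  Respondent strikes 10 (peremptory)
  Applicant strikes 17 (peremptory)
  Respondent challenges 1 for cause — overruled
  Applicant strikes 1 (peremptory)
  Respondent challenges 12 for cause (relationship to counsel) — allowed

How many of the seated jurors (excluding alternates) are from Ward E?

3

Removed: #1, #3, #4, #7, #9, #10, #12, #17, #21.
Seated jurors 1–9: #2, #5, #6, #8, #11, #13, #14, #15, #16 (alternates #18 not counted).
Of those, in Ward E: #6, #13, #16 → 3.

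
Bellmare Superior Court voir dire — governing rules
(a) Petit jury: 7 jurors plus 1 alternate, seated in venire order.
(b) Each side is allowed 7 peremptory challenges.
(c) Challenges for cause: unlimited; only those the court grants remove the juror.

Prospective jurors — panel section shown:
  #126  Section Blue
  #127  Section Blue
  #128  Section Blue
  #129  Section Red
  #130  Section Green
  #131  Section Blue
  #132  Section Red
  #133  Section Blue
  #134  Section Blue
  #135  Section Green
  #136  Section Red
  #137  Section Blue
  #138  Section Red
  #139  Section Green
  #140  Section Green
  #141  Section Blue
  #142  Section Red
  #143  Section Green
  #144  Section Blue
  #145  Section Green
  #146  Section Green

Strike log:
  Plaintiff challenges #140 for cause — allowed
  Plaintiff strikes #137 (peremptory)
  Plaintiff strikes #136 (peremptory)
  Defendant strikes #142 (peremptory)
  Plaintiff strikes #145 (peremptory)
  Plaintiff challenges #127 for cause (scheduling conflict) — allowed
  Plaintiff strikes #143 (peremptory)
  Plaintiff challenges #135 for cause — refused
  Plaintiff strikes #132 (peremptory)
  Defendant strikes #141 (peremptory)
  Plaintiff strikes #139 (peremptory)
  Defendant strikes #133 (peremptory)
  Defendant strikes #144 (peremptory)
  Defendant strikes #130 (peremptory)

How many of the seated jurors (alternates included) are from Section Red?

2

Removed: #127, #130, #132, #133, #136, #137, #139, #140, #141, #142, #143, #144, #145.
Seated (8 incl. alternates): #126, #128, #129, #131, #134, #135, #138, #146.
Of those, in Section Red: #129, #138 → 2.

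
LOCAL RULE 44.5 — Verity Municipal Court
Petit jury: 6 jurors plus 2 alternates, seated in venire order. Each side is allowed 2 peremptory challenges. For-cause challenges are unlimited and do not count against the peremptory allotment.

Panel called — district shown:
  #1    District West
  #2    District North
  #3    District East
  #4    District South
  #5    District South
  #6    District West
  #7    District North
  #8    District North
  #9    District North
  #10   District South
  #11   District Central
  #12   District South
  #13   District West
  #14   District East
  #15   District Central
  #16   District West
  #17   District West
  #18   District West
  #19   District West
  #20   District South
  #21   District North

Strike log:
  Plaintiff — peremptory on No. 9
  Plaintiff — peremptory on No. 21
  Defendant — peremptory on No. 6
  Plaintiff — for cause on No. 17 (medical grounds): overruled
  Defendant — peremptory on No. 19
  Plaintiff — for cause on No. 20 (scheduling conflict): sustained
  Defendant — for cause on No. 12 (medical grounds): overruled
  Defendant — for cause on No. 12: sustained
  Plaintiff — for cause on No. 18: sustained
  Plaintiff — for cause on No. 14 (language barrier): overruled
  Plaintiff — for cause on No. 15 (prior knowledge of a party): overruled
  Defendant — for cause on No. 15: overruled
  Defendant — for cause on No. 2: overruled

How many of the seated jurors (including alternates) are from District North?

Removed: #6, #9, #12, #18, #19, #20, #21.
Seated (8 incl. alternates): #1, #2, #3, #4, #5, #7, #8, #10.
Of those, in District North: #2, #7, #8 → 3.

3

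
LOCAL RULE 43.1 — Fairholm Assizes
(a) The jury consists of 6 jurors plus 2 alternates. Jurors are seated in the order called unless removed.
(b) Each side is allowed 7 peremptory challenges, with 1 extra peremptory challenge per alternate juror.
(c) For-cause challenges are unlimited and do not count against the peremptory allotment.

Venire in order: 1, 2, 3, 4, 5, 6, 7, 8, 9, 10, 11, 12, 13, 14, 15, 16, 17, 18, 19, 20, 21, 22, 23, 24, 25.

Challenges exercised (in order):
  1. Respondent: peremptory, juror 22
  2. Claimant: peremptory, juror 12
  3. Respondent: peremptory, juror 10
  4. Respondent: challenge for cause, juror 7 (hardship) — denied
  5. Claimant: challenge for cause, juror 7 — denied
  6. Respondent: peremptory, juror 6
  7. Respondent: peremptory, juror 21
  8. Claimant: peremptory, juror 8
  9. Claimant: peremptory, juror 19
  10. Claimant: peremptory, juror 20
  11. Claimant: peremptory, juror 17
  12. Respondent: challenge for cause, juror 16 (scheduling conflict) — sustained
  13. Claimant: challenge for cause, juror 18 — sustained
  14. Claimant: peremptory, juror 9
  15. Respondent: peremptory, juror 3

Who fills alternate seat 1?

13

Removed: #3, #6, #8, #9, #10, #12, #16, #17, #18, #19, #20, #21, #22. (#7 stays — for-cause denied.)
Filling seats in venire order through position 7: #1, #2, #4, #5, #7, #11, #13.
So alternate 1 is #13.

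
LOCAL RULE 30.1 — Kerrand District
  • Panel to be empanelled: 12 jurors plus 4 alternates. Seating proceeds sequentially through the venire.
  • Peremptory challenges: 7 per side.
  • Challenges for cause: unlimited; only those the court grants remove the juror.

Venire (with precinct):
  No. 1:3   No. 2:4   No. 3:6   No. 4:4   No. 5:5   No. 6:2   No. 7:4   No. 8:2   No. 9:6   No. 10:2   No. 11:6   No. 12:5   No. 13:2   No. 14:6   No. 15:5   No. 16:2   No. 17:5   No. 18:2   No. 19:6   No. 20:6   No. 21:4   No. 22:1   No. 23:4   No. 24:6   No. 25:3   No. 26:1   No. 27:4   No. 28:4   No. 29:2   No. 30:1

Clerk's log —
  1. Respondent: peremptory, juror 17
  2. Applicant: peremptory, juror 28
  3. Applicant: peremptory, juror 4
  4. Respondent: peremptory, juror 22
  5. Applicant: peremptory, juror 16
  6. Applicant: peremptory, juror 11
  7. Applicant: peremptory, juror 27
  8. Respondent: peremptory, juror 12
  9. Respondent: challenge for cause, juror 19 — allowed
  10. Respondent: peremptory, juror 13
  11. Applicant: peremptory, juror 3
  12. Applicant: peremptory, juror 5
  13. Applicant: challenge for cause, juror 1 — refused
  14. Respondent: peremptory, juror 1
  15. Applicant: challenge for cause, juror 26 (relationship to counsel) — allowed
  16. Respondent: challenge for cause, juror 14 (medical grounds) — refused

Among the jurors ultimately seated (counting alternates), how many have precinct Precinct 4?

4

Removed: #1, #3, #4, #5, #11, #12, #13, #16, #17, #19, #22, #26, #27, #28.
Seated (16 incl. alternates): #2, #6, #7, #8, #9, #10, #14, #15, #18, #20, #21, #23, #24, #25, #29, #30.
Of those, in Precinct 4: #2, #7, #21, #23 → 4.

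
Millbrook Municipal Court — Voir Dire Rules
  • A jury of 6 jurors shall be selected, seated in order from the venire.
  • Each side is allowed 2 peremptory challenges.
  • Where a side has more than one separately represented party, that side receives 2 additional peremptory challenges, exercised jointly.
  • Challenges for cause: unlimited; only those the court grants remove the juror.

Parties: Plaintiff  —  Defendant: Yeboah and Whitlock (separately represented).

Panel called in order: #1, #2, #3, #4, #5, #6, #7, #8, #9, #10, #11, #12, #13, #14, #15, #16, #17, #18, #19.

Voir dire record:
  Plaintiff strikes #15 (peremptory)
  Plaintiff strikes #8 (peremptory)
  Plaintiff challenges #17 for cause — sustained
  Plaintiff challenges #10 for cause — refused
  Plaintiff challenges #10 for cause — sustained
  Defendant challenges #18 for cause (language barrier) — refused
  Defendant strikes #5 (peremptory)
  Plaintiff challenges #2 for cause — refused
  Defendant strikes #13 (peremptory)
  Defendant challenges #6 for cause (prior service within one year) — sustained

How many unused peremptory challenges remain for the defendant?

2

Defendant allotment: 2 base + 2 multi-party = 4.
Defendant peremptories used: #5, #13 — 2 (for-cause on #18, #6 don't count).
Remaining: 4 − 2 = 2.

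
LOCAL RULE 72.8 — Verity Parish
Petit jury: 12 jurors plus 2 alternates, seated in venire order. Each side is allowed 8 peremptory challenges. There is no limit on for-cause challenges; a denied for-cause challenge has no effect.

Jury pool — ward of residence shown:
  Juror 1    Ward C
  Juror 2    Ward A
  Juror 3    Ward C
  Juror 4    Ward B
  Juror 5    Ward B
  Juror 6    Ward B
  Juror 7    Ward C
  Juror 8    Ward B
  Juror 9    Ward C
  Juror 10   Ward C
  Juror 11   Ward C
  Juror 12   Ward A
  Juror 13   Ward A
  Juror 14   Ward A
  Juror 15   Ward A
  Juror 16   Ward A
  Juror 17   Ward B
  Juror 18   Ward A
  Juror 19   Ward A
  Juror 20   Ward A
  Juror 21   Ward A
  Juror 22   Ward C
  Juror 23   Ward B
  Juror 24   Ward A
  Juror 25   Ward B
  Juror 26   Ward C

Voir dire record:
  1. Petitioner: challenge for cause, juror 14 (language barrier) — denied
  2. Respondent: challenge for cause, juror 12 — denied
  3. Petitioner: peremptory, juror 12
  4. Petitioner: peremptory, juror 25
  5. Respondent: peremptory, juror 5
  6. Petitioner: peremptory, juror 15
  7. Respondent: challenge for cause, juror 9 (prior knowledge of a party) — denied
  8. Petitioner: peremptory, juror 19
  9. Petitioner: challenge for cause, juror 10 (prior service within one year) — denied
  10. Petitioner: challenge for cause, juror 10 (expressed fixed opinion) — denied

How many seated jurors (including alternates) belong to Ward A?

4

Removed: #5, #12, #15, #19, #25.
Seated (14 incl. alternates): #1, #2, #3, #4, #6, #7, #8, #9, #10, #11, #13, #14, #16, #17.
Of those, in Ward A: #2, #13, #14, #16 → 4.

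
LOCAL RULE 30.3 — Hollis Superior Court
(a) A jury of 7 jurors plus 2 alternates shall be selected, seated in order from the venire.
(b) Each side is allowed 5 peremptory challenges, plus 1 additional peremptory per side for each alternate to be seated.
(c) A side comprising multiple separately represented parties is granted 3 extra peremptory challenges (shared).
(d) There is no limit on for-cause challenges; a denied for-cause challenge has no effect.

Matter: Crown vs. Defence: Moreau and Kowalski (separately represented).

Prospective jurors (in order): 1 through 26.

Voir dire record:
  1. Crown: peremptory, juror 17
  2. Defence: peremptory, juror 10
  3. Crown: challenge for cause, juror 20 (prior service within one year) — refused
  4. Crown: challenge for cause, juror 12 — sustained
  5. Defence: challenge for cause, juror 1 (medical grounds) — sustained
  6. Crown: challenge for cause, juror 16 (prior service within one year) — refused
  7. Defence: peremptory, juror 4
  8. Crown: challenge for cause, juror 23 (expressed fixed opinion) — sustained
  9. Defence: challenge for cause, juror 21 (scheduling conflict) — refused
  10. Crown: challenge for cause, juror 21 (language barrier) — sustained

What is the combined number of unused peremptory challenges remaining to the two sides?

14

Crown allotment: 5 base + 1 × 2 alternates = 7. Defence allotment: 5 base + 1 × 2 alternates + 3 multi-party = 10.
Crown peremptories used: #17 — 1 (for-cause on #20, #12, #16, #23, #21 don't count).
Defence peremptories used: #10, #4 — 2 (for-cause on #1, #21 don't count).
Remaining: (7 − 1) + (10 − 2) = 14.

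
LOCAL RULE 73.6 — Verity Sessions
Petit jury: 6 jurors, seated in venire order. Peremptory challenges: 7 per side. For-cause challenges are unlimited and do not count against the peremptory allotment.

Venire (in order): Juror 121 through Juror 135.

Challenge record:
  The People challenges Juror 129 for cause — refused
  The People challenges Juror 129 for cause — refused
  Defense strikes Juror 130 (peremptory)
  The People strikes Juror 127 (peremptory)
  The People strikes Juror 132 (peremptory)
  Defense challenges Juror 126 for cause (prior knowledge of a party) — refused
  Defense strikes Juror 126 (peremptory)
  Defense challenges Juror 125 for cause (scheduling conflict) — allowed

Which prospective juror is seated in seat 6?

129

Removed: #125, #126, #127, #130, #132. (#129 stays — for-cause denied.)
Filling seats in venire order through position 6: #121, #122, #123, #124, #128, #129.
So seat 6 is #129.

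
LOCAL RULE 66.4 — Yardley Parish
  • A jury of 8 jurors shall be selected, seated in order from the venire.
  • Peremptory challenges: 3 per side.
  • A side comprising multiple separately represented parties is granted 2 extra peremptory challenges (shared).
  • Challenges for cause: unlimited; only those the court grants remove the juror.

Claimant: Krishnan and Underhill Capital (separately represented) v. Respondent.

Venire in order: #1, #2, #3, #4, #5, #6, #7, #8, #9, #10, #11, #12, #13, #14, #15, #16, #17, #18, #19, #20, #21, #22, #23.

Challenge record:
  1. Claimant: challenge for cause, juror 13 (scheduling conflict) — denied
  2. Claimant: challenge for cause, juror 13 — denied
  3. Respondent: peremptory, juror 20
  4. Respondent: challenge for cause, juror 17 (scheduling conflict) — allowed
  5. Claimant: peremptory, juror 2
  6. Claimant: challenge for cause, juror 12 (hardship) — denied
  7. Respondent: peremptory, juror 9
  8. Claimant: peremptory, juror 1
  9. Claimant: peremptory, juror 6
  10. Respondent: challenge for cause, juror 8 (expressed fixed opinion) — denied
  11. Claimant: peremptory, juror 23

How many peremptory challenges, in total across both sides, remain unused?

Claimant allotment: 3 base + 2 multi-party = 5. Respondent allotment: 3.
Claimant peremptories used: #2, #1, #6, #23 — 4 (for-cause on #13, #13, #12 don't count).
Respondent peremptories used: #20, #9 — 2 (for-cause on #17, #8 don't count).
Remaining: (5 − 4) + (3 − 2) = 2.

2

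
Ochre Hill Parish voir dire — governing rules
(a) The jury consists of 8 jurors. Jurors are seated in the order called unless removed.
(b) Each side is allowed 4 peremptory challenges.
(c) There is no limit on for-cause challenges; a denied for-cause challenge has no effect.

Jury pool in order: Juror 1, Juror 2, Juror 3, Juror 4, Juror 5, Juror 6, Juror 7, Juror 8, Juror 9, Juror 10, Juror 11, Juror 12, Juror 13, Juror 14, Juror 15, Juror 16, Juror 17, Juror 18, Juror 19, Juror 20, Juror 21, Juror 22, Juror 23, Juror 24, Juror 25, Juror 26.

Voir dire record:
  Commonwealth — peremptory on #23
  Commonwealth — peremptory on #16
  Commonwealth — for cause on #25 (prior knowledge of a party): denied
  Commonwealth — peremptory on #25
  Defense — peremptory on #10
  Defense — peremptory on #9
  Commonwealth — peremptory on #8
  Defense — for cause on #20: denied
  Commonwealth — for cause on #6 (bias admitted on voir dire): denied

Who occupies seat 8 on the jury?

11

Removed: #8, #9, #10, #16, #23, #25. (#6, #20 stay — for-cause denied.)
Seating in order: seats 1–8 → #1, #2, #3, #4, #5, #6, #7, #11.
So seat 8 is #11.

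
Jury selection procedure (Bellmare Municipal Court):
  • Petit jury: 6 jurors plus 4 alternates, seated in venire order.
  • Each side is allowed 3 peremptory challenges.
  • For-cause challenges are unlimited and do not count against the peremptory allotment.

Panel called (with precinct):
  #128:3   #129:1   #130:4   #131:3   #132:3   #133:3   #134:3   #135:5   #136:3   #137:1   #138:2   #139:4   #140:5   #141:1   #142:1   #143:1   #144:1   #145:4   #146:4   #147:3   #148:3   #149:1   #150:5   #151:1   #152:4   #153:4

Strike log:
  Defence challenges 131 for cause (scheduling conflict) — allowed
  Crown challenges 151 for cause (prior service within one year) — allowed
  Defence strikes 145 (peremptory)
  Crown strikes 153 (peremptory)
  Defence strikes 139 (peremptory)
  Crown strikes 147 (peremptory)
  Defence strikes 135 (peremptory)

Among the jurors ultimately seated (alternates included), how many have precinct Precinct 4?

Removed: #131, #135, #139, #145, #147, #151, #153.
Seated (10 incl. alternates): #128, #129, #130, #132, #133, #134, #136, #137, #138, #140.
Of those, in Precinct 4: #130 → 1.

1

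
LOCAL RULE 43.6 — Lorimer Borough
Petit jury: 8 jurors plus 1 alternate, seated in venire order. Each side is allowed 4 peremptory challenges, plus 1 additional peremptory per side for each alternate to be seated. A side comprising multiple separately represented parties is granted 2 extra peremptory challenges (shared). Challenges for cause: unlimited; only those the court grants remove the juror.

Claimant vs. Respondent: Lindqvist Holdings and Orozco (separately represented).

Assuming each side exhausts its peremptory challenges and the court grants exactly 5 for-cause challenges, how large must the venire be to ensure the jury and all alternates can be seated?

Seats to fill: 8 + 1 alternates = 9.
Peremptories — Claimant: 4 + 1×1 = 5; Respondent: 4 + 1×1 + 2 = 7; total 12.
For-cause removals: 5.
Minimum venire: 9 + 12 + 5 = 26.

26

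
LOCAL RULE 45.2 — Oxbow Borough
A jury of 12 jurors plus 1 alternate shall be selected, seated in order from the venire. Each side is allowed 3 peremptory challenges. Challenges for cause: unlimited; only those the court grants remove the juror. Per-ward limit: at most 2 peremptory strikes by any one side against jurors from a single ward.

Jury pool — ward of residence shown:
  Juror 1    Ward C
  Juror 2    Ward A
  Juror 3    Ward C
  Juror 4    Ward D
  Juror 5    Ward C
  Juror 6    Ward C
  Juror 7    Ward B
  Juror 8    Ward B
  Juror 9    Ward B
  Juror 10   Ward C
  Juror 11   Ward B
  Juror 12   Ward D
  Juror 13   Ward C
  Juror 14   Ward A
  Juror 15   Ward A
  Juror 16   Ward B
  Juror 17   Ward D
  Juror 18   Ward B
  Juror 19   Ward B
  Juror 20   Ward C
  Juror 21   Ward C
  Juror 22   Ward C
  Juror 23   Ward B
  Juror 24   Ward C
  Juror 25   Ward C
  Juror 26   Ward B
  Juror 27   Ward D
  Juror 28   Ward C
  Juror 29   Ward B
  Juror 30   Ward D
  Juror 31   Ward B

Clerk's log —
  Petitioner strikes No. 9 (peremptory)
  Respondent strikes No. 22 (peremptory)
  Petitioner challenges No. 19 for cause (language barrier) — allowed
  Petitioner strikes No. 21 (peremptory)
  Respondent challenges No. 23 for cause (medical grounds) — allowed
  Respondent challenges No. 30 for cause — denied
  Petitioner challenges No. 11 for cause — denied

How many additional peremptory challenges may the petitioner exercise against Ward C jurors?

1

Petitioner peremptories so far: #9, #21 — 2 of 3 used, 1 left overall.
Against Ward C: #21 — 1 used; per-ward cap 2 leaves 1.
Binding limit: min(1, 1) = 1.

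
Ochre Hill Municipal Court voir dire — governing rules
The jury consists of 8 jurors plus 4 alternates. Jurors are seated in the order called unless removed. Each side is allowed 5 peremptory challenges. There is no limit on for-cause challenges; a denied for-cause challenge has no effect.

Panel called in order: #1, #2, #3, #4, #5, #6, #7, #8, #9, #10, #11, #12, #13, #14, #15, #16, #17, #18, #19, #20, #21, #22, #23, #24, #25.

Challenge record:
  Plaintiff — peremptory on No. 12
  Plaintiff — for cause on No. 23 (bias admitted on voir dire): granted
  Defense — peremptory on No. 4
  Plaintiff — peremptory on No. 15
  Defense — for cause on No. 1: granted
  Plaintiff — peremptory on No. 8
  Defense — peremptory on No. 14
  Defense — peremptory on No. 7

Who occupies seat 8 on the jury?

Removed: #1, #4, #7, #8, #12, #14, #15, #23.
Filling seats in venire order through position 8: #2, #3, #5, #6, #9, #10, #11, #13.
So seat 8 is #13.

13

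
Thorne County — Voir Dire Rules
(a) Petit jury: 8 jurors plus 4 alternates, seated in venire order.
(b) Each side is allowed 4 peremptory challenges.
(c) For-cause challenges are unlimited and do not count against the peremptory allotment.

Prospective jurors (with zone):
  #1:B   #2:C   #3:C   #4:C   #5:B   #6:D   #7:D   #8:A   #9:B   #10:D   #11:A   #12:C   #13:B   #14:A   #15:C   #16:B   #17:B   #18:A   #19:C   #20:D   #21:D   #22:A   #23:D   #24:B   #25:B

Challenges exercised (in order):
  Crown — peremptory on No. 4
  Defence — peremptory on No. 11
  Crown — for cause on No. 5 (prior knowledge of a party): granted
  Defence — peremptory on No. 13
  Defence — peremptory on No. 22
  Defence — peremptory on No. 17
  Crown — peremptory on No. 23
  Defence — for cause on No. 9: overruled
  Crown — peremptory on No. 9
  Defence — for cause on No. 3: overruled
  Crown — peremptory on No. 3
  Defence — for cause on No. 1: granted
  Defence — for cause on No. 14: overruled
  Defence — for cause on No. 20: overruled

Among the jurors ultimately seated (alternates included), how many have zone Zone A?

Removed: #1, #3, #4, #5, #9, #11, #13, #17, #22, #23.
Seated (12 incl. alternates): #2, #6, #7, #8, #10, #12, #14, #15, #16, #18, #19, #20.
Of those, in Zone A: #8, #14, #18 → 3.

3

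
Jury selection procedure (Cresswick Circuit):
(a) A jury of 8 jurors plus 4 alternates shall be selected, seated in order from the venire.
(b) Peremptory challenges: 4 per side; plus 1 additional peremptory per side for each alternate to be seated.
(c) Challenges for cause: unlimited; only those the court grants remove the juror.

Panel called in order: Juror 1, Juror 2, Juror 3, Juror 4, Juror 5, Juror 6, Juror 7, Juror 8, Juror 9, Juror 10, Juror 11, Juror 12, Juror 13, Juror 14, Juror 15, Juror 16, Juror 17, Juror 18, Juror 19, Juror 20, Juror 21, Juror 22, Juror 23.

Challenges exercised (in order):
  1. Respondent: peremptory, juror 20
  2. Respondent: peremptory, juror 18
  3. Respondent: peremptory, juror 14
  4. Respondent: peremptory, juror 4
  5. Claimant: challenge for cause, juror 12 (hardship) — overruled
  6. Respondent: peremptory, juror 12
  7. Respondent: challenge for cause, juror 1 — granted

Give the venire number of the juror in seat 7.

9

Removed: #1, #4, #12, #14, #18, #20.
Filling seats in venire order through position 7: #2, #3, #5, #6, #7, #8, #9.
So seat 7 is #9.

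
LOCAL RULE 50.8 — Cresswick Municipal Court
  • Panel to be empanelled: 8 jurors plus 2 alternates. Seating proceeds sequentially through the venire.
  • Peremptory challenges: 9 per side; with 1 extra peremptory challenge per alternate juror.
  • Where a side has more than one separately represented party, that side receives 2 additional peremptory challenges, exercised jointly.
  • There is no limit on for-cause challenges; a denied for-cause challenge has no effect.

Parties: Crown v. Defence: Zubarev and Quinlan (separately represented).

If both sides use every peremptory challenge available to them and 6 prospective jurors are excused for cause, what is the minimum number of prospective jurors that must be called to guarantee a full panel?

Seats to fill: 8 + 2 alternates = 10.
Peremptories — Crown: 9 + 1×2 = 11; Defence: 9 + 1×2 + 2 = 13; total 24.
For-cause removals: 6.
Minimum venire: 10 + 24 + 6 = 40.

40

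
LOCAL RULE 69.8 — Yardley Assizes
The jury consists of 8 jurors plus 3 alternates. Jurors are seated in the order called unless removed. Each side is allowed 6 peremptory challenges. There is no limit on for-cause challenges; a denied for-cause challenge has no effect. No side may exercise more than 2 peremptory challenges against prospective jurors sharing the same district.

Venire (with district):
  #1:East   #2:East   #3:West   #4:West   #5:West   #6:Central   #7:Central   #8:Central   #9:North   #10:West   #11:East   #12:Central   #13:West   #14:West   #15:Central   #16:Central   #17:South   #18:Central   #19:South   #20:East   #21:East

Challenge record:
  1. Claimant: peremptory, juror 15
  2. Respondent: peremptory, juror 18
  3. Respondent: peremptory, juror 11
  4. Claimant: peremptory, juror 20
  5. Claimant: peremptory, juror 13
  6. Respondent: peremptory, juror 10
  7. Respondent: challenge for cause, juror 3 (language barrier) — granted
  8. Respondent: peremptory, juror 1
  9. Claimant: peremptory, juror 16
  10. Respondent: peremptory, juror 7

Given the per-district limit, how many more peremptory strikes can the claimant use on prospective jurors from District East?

1

Claimant peremptories so far: #15, #20, #13, #16 — 4 of 6 used, 2 left overall.
Against District East: #20 — 1 used; per-district cap 2 leaves 1.
Binding limit: min(2, 1) = 1.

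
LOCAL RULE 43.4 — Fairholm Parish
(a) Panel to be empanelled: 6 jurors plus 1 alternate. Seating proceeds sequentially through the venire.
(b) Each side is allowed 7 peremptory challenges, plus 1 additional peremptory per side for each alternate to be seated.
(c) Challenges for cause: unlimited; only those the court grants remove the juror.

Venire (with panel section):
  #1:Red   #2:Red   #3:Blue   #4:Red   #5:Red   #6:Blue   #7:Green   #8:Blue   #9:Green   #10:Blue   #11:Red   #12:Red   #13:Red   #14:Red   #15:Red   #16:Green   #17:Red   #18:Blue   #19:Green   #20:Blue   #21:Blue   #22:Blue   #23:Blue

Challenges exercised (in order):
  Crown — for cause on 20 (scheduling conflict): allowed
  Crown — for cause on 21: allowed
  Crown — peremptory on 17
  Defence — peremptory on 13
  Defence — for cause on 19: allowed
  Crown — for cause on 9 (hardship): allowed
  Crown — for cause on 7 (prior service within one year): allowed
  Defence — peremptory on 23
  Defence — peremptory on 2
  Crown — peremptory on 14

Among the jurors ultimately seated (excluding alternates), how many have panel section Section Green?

0

Removed: #2, #7, #9, #13, #14, #17, #19, #20, #21, #23.
Seated jurors 1–6: #1, #3, #4, #5, #6, #8 (alternates #10 not counted).
None of those are in Section Green → 0.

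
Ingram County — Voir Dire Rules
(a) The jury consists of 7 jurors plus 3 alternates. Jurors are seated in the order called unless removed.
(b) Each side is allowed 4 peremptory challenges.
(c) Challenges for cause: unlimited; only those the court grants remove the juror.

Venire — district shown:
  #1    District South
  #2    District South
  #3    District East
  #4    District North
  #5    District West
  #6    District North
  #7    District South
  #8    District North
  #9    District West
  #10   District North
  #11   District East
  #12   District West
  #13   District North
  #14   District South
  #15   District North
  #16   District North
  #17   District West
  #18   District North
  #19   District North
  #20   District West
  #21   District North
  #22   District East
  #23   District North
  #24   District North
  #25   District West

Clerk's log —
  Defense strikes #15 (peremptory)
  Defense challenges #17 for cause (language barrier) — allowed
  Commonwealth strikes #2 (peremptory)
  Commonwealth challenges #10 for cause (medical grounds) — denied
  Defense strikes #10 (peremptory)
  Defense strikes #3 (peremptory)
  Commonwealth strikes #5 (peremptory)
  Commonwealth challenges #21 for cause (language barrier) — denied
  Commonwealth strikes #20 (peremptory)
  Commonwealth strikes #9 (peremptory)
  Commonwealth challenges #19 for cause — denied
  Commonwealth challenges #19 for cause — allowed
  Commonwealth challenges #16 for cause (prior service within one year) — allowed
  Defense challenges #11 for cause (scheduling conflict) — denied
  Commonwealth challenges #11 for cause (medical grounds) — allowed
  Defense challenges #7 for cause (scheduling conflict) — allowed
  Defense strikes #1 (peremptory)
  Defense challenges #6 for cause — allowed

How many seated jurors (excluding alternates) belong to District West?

1

Removed: #1, #2, #3, #5, #6, #7, #9, #10, #11, #15, #16, #17, #19, #20.
Seated jurors 1–7: #4, #8, #12, #13, #14, #18, #21 (alternates #22, #23, #24 not counted).
Of those, in District West: #12 → 1.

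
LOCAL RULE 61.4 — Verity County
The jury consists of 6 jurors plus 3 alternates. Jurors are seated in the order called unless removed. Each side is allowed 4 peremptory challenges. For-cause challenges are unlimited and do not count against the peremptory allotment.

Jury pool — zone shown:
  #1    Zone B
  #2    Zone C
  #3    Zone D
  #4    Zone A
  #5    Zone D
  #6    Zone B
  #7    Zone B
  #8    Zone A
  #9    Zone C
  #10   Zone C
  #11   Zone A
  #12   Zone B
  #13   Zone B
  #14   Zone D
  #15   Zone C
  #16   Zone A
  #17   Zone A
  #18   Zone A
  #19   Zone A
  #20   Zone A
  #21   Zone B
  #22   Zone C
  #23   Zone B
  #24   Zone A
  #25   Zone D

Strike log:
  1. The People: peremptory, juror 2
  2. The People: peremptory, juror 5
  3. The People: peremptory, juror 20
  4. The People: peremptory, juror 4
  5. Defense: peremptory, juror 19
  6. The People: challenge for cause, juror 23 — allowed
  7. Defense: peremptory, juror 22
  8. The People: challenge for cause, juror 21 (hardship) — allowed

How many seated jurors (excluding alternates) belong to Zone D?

1

Removed: #2, #4, #5, #19, #20, #21, #22, #23.
Seated jurors 1–6: #1, #3, #6, #7, #8, #9 (alternates #10, #11, #12 not counted).
Of those, in Zone D: #3 → 1.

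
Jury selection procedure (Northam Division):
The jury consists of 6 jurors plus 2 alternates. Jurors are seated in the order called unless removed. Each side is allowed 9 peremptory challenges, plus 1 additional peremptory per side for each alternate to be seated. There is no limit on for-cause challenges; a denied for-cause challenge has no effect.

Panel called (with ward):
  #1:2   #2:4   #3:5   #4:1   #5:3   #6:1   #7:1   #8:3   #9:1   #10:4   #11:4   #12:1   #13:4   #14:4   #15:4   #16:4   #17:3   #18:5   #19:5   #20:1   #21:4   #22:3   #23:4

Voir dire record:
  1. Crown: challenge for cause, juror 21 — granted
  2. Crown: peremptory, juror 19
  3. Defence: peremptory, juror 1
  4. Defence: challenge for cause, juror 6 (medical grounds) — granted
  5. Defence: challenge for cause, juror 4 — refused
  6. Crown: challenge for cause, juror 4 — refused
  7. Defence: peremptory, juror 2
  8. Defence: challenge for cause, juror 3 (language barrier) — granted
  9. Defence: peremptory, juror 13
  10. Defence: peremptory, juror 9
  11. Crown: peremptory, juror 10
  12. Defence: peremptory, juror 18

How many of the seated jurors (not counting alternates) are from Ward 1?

Removed: #1, #2, #3, #6, #9, #10, #13, #18, #19, #21.
Seated jurors 1–6: #4, #5, #7, #8, #11, #12 (alternates #14, #15 not counted).
Of those, in Ward 1: #4, #7, #12 → 3.

3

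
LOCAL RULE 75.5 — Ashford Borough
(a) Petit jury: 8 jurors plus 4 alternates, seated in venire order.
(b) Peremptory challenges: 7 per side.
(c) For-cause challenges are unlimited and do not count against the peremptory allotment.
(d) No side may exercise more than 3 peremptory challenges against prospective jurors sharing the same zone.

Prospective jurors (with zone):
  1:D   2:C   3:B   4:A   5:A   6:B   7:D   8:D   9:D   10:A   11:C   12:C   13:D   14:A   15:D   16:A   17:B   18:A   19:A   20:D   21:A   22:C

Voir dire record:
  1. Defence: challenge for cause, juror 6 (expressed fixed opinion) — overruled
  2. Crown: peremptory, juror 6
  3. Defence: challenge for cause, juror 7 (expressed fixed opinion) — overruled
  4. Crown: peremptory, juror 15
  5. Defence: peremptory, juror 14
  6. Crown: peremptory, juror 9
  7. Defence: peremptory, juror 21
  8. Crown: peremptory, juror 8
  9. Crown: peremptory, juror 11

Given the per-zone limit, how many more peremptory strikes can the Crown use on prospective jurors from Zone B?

Crown peremptories so far: #6, #15, #9, #8, #11 — 5 of 7 used, 2 left overall.
Against Zone B: #6 — 1 used; per-zone cap 3 leaves 2.
Binding limit: min(2, 2) = 2.

2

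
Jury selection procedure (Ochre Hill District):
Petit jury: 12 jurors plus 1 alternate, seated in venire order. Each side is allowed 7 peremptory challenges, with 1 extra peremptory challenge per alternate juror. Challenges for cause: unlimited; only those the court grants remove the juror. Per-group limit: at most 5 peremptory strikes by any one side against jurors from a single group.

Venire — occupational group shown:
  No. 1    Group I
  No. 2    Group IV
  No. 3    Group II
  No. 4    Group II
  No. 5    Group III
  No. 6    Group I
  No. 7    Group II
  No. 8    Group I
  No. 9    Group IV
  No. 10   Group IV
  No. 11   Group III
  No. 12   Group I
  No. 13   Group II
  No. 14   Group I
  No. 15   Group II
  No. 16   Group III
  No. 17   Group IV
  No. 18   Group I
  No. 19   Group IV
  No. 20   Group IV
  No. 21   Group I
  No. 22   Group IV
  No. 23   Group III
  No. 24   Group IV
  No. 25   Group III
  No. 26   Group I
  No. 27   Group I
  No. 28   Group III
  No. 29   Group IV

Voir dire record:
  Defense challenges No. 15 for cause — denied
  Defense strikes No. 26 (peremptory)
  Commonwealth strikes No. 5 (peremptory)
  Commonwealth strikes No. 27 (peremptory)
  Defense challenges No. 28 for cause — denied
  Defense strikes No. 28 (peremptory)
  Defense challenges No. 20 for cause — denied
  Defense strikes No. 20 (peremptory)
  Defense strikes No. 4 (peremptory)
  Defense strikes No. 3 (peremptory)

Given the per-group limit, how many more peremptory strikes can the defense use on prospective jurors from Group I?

3

Defense peremptories so far: #26, #28, #20, #4, #3 — 5 of 8 used, 3 left overall.
Against Group I: #26 — 1 used; per-group cap 5 leaves 4.
Binding limit: min(3, 4) = 3.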